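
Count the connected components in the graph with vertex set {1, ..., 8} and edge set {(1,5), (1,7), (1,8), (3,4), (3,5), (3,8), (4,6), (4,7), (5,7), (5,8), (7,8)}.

Step 1: Build adjacency list from edges:
  1: 5, 7, 8
  2: (none)
  3: 4, 5, 8
  4: 3, 6, 7
  5: 1, 3, 7, 8
  6: 4
  7: 1, 4, 5, 8
  8: 1, 3, 5, 7

Step 2: Run BFS/DFS from vertex 1:
  Visited: {1, 5, 7, 8, 3, 4, 6}
  Reached 7 of 8 vertices

Step 3: Only 7 of 8 vertices reached. Graph is disconnected.
Connected components: {1, 3, 4, 5, 6, 7, 8}, {2}
Number of connected components: 2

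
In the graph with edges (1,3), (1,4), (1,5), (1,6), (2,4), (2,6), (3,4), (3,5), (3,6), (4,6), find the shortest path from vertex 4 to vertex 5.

Step 1: Build adjacency list:
  1: 3, 4, 5, 6
  2: 4, 6
  3: 1, 4, 5, 6
  4: 1, 2, 3, 6
  5: 1, 3
  6: 1, 2, 3, 4

Step 2: BFS from vertex 4 to find shortest path to 5:
  vertex 1 reached at distance 1
  vertex 2 reached at distance 1
  vertex 3 reached at distance 1
  vertex 6 reached at distance 1
  vertex 5 reached at distance 2

Step 3: Shortest path: 4 -> 1 -> 5
Path length: 2 edges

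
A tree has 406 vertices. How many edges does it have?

A tree on n vertices always has exactly n - 1 edges.
For n = 406: edges = 406 - 1 = 405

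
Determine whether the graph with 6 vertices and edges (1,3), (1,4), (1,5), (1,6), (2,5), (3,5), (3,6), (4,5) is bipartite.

Step 1: Attempt 2-coloring using BFS:
  Start at vertex 1, assign color 0
  Color vertex 3 with color 1 (neighbor of 1)
  Color vertex 4 with color 1 (neighbor of 1)
  Color vertex 5 with color 1 (neighbor of 1)
  Color vertex 6 with color 1 (neighbor of 1)

Step 2: Conflict found! Vertices 3 and 5 are adjacent but have the same color.
This means the graph contains an odd cycle.

The graph is NOT bipartite.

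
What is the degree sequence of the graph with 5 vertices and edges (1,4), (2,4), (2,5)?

Step 1: Count edges incident to each vertex:
  deg(1) = 1 (neighbors: 4)
  deg(2) = 2 (neighbors: 4, 5)
  deg(3) = 0 (neighbors: none)
  deg(4) = 2 (neighbors: 1, 2)
  deg(5) = 1 (neighbors: 2)

Step 2: Sort degrees in non-increasing order:
  Degrees: [1, 2, 0, 2, 1] -> sorted: [2, 2, 1, 1, 0]

Degree sequence: [2, 2, 1, 1, 0]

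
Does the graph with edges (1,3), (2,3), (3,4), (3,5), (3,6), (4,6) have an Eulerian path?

Step 1: Find the degree of each vertex:
  deg(1) = 1
  deg(2) = 1
  deg(3) = 5
  deg(4) = 2
  deg(5) = 1
  deg(6) = 2

Step 2: Count vertices with odd degree:
  Odd-degree vertices: 1, 2, 3, 5 (4 total)

Step 3: Apply Euler's theorem:
  - Eulerian circuit exists iff graph is connected and all vertices have even degree
  - Eulerian path exists iff graph is connected and has 0 or 2 odd-degree vertices

Graph has 4 odd-degree vertices (need 0 or 2).
Neither Eulerian path nor Eulerian circuit exists.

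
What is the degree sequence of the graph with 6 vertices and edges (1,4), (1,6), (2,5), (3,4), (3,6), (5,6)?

Step 1: Count edges incident to each vertex:
  deg(1) = 2 (neighbors: 4, 6)
  deg(2) = 1 (neighbors: 5)
  deg(3) = 2 (neighbors: 4, 6)
  deg(4) = 2 (neighbors: 1, 3)
  deg(5) = 2 (neighbors: 2, 6)
  deg(6) = 3 (neighbors: 1, 3, 5)

Step 2: Sort degrees in non-increasing order:
  Degrees: [2, 1, 2, 2, 2, 3] -> sorted: [3, 2, 2, 2, 2, 1]

Degree sequence: [3, 2, 2, 2, 2, 1]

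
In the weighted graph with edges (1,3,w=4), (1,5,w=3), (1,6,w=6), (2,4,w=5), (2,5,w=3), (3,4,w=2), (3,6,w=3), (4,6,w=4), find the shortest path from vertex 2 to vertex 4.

Step 1: Build adjacency list with weights:
  1: 3(w=4), 5(w=3), 6(w=6)
  2: 4(w=5), 5(w=3)
  3: 1(w=4), 4(w=2), 6(w=3)
  4: 2(w=5), 3(w=2), 6(w=4)
  5: 1(w=3), 2(w=3)
  6: 1(w=6), 3(w=3), 4(w=4)

Step 2: Apply Dijkstra's algorithm from vertex 2:
  Visit vertex 2 (distance=0)
    Update dist[4] = 5
    Update dist[5] = 3
  Visit vertex 5 (distance=3)
    Update dist[1] = 6
  Visit vertex 4 (distance=5)
    Update dist[3] = 7
    Update dist[6] = 9

Step 3: Shortest path: 2 -> 4
Total weight: 5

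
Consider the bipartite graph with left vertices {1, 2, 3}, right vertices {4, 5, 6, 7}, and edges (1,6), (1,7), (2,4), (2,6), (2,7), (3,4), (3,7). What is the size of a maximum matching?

Step 1: List the neighbors of each left vertex:
  1: 6, 7
  2: 4, 6, 7
  3: 4, 7

Step 2: Greedily match left vertices, then look for augmenting paths:
  Match 1 -- 6
  Match 2 -- 4
  Match 3 -- 7
  No augmenting path remains.

Step 3: Verify this is maximum:
  Matching size 3 = min(|L|, |R|) = min(3, 4), which is an upper bound, so this matching is maximum.

Maximum matching: {(1,6), (2,4), (3,7)}
Size: 3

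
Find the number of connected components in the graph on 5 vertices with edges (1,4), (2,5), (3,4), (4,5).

Step 1: Build adjacency list from edges:
  1: 4
  2: 5
  3: 4
  4: 1, 3, 5
  5: 2, 4

Step 2: Run BFS/DFS from vertex 1:
  Visited: {1, 4, 3, 5, 2}
  Reached 5 of 5 vertices

Step 3: All 5 vertices reached from vertex 1, so the graph is connected.
Number of connected components: 1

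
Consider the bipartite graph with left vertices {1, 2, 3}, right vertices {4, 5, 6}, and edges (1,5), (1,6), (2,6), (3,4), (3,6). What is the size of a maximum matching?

Step 1: List the neighbors of each left vertex:
  1: 5, 6
  2: 6
  3: 4, 6

Step 2: Greedily match left vertices, then look for augmenting paths:
  Match 1 -- 5
  Match 2 -- 6
  Match 3 -- 4
  No augmenting path remains.

Step 3: Verify this is maximum:
  Matching size 3 = min(|L|, |R|) = min(3, 3), which is an upper bound, so this matching is maximum.

Maximum matching: {(1,5), (2,6), (3,4)}
Size: 3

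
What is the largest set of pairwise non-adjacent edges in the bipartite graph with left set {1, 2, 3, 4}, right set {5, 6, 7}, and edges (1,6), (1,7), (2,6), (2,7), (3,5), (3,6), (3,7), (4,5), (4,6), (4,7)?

Step 1: List the neighbors of each left vertex:
  1: 6, 7
  2: 6, 7
  3: 5, 6, 7
  4: 5, 6, 7

Step 2: Greedily match left vertices, then look for augmenting paths:
  Match 1 -- 6
  Match 2 -- 7
  Match 3 -- 5
  No augmenting path remains.

Step 3: Verify this is maximum:
  Matching size 3 = min(|L|, |R|) = min(4, 3), which is an upper bound, so this matching is maximum.

Maximum matching: {(1,6), (2,7), (3,5)}
Size: 3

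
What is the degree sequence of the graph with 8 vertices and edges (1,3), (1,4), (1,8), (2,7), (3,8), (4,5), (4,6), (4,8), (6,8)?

Step 1: Count edges incident to each vertex:
  deg(1) = 3 (neighbors: 3, 4, 8)
  deg(2) = 1 (neighbors: 7)
  deg(3) = 2 (neighbors: 1, 8)
  deg(4) = 4 (neighbors: 1, 5, 6, 8)
  deg(5) = 1 (neighbors: 4)
  deg(6) = 2 (neighbors: 4, 8)
  deg(7) = 1 (neighbors: 2)
  deg(8) = 4 (neighbors: 1, 3, 4, 6)

Step 2: Sort degrees in non-increasing order:
  Degrees: [3, 1, 2, 4, 1, 2, 1, 4] -> sorted: [4, 4, 3, 2, 2, 1, 1, 1]

Degree sequence: [4, 4, 3, 2, 2, 1, 1, 1]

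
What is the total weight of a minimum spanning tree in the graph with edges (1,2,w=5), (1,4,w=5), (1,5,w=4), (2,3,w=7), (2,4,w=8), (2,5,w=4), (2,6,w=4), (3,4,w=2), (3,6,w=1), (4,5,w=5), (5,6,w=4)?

Apply Kruskal's algorithm (sort edges by weight, add if no cycle):

Sorted edges by weight:
  (3,6) w=1
  (3,4) w=2
  (1,5) w=4
  (2,5) w=4
  (2,6) w=4
  (5,6) w=4
  (1,2) w=5
  (1,4) w=5
  (4,5) w=5
  (2,3) w=7
  (2,4) w=8

Add edge (3,6) w=1 -- no cycle. Running total: 1
Add edge (3,4) w=2 -- no cycle. Running total: 3
Add edge (1,5) w=4 -- no cycle. Running total: 7
Add edge (2,5) w=4 -- no cycle. Running total: 11
Add edge (2,6) w=4 -- no cycle. Running total: 15

MST edges: (3,6,w=1), (3,4,w=2), (1,5,w=4), (2,5,w=4), (2,6,w=4)
Total MST weight: 1 + 2 + 4 + 4 + 4 = 15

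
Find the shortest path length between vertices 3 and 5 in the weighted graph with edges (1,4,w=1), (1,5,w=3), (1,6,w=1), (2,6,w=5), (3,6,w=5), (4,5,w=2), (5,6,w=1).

Step 1: Build adjacency list with weights:
  1: 4(w=1), 5(w=3), 6(w=1)
  2: 6(w=5)
  3: 6(w=5)
  4: 1(w=1), 5(w=2)
  5: 1(w=3), 4(w=2), 6(w=1)
  6: 1(w=1), 2(w=5), 3(w=5), 5(w=1)

Step 2: Apply Dijkstra's algorithm from vertex 3:
  Visit vertex 3 (distance=0)
    Update dist[6] = 5
  Visit vertex 6 (distance=5)
    Update dist[1] = 6
    Update dist[2] = 10
    Update dist[5] = 6
  Visit vertex 1 (distance=6)
    Update dist[4] = 7
  Visit vertex 5 (distance=6)

Step 3: Shortest path: 3 -> 6 -> 5
Total weight: 5 + 1 = 6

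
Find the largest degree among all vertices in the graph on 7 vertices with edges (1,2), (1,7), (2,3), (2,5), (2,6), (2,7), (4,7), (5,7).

Step 1: Count edges incident to each vertex:
  deg(1) = 2 (neighbors: 2, 7)
  deg(2) = 5 (neighbors: 1, 3, 5, 6, 7)
  deg(3) = 1 (neighbors: 2)
  deg(4) = 1 (neighbors: 7)
  deg(5) = 2 (neighbors: 2, 7)
  deg(6) = 1 (neighbors: 2)
  deg(7) = 4 (neighbors: 1, 2, 4, 5)

Step 2: Find maximum:
  max(2, 5, 1, 1, 2, 1, 4) = 5 (vertex 2)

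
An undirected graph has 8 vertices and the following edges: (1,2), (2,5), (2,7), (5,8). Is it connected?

Step 1: Build adjacency list from edges:
  1: 2
  2: 1, 5, 7
  3: (none)
  4: (none)
  5: 2, 8
  6: (none)
  7: 2
  8: 5

Step 2: Run BFS/DFS from vertex 1:
  Visited: {1, 2, 5, 7, 8}
  Reached 5 of 8 vertices

Step 3: Only 5 of 8 vertices reached. Graph is disconnected.
Connected components: {1, 2, 5, 7, 8}, {3}, {4}, {6}
Answer: No, the graph is not connected (4 components).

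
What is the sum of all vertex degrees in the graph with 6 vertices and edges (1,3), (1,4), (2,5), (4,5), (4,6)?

Step 1: Count edges incident to each vertex:
  deg(1) = 2 (neighbors: 3, 4)
  deg(2) = 1 (neighbors: 5)
  deg(3) = 1 (neighbors: 1)
  deg(4) = 3 (neighbors: 1, 5, 6)
  deg(5) = 2 (neighbors: 2, 4)
  deg(6) = 1 (neighbors: 4)

Step 2: Sum all degrees:
  2 + 1 + 1 + 3 + 2 + 1 = 10

Verification: sum of degrees = 2 * |E| = 2 * 5 = 10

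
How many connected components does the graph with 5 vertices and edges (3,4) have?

Step 1: Build adjacency list from edges:
  1: (none)
  2: (none)
  3: 4
  4: 3
  5: (none)

Step 2: Run BFS/DFS from vertex 1:
  Visited: {1}
  Reached 1 of 5 vertices

Step 3: Only 1 of 5 vertices reached. Graph is disconnected.
Connected components: {1}, {2}, {3, 4}, {5}
Number of connected components: 4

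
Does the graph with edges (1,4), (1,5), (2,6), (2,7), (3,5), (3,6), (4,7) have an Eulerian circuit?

Step 1: Find the degree of each vertex:
  deg(1) = 2
  deg(2) = 2
  deg(3) = 2
  deg(4) = 2
  deg(5) = 2
  deg(6) = 2
  deg(7) = 2

Step 2: Count vertices with odd degree:
  All vertices have even degree (0 odd-degree vertices)

Step 3: Apply Euler's theorem:
  - Eulerian circuit exists iff graph is connected and all vertices have even degree
  - Eulerian path exists iff graph is connected and has 0 or 2 odd-degree vertices

Graph is connected with 0 odd-degree vertices.
Both Eulerian circuit and Eulerian path exist.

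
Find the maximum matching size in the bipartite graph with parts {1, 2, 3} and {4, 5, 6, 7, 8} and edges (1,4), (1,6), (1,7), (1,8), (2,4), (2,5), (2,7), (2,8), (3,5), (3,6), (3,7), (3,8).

Step 1: List the neighbors of each left vertex:
  1: 4, 6, 7, 8
  2: 4, 5, 7, 8
  3: 5, 6, 7, 8

Step 2: Greedily match left vertices, then look for augmenting paths:
  Match 1 -- 4
  Match 2 -- 5
  Match 3 -- 6
  No augmenting path remains.

Step 3: Verify this is maximum:
  Matching size 3 = min(|L|, |R|) = min(3, 5), which is an upper bound, so this matching is maximum.

Maximum matching: {(1,4), (2,5), (3,6)}
Size: 3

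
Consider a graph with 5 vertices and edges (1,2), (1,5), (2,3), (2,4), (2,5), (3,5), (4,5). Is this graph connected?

Step 1: Build adjacency list from edges:
  1: 2, 5
  2: 1, 3, 4, 5
  3: 2, 5
  4: 2, 5
  5: 1, 2, 3, 4

Step 2: Run BFS/DFS from vertex 1:
  Visited: {1, 2, 5, 3, 4}
  Reached 5 of 5 vertices

Step 3: All 5 vertices reached from vertex 1, so the graph is connected.
Answer: Yes, the graph is connected.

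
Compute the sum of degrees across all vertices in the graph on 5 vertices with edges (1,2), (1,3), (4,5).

Step 1: Count edges incident to each vertex:
  deg(1) = 2 (neighbors: 2, 3)
  deg(2) = 1 (neighbors: 1)
  deg(3) = 1 (neighbors: 1)
  deg(4) = 1 (neighbors: 5)
  deg(5) = 1 (neighbors: 4)

Step 2: Sum all degrees:
  2 + 1 + 1 + 1 + 1 = 6

Verification: sum of degrees = 2 * |E| = 2 * 3 = 6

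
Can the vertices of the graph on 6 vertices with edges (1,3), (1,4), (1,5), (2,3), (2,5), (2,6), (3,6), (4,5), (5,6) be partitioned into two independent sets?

Step 1: Attempt 2-coloring using BFS:
  Start at vertex 1, assign color 0
  Color vertex 3 with color 1 (neighbor of 1)
  Color vertex 4 with color 1 (neighbor of 1)
  Color vertex 5 with color 1 (neighbor of 1)
  Color vertex 2 with color 0 (neighbor of 3)
  Color vertex 6 with color 0 (neighbor of 3)

Step 2: Conflict found! Vertices 4 and 5 are adjacent but have the same color.
This means the graph contains an odd cycle.

The graph is NOT bipartite.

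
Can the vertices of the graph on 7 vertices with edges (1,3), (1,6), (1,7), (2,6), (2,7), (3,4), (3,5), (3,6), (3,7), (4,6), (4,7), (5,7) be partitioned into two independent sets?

Step 1: Attempt 2-coloring using BFS:
  Start at vertex 1, assign color 0
  Color vertex 3 with color 1 (neighbor of 1)
  Color vertex 6 with color 1 (neighbor of 1)
  Color vertex 7 with color 1 (neighbor of 1)
  Color vertex 4 with color 0 (neighbor of 3)
  Color vertex 5 with color 0 (neighbor of 3)

Step 2: Conflict found! Vertices 3 and 6 are adjacent but have the same color.
This means the graph contains an odd cycle.

The graph is NOT bipartite.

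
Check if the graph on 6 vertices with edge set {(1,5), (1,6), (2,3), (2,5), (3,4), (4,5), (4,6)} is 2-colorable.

Step 1: Attempt 2-coloring using BFS:
  Start at vertex 1, assign color 0
  Color vertex 5 with color 1 (neighbor of 1)
  Color vertex 6 with color 1 (neighbor of 1)
  Color vertex 2 with color 0 (neighbor of 5)
  Color vertex 4 with color 0 (neighbor of 5)
  Color vertex 3 with color 1 (neighbor of 2)

Step 2: 2-coloring succeeded. No conflicts found.
  Set A (color 0): {1, 2, 4}
  Set B (color 1): {3, 5, 6}

The graph is bipartite with partition {1, 2, 4}, {3, 5, 6}.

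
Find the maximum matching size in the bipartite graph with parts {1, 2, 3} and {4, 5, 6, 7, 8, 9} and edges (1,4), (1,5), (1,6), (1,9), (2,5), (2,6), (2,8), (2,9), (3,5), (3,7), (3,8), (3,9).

Step 1: List the neighbors of each left vertex:
  1: 4, 5, 6, 9
  2: 5, 6, 8, 9
  3: 5, 7, 8, 9

Step 2: Greedily match left vertices, then look for augmenting paths:
  Match 1 -- 4
  Match 2 -- 5
  Match 3 -- 7
  No augmenting path remains.

Step 3: Verify this is maximum:
  Matching size 3 = min(|L|, |R|) = min(3, 6), which is an upper bound, so this matching is maximum.

Maximum matching: {(1,4), (2,5), (3,7)}
Size: 3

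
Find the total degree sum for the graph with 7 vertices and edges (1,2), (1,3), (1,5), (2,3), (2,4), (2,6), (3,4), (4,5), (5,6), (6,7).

Step 1: Count edges incident to each vertex:
  deg(1) = 3 (neighbors: 2, 3, 5)
  deg(2) = 4 (neighbors: 1, 3, 4, 6)
  deg(3) = 3 (neighbors: 1, 2, 4)
  deg(4) = 3 (neighbors: 2, 3, 5)
  deg(5) = 3 (neighbors: 1, 4, 6)
  deg(6) = 3 (neighbors: 2, 5, 7)
  deg(7) = 1 (neighbors: 6)

Step 2: Sum all degrees:
  3 + 4 + 3 + 3 + 3 + 3 + 1 = 20

Verification: sum of degrees = 2 * |E| = 2 * 10 = 20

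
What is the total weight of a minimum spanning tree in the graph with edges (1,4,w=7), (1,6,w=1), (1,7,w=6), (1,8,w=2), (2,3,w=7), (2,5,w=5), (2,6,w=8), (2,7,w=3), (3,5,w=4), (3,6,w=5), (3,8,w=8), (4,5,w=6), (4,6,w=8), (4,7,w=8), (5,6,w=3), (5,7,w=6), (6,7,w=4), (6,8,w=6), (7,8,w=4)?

Apply Kruskal's algorithm (sort edges by weight, add if no cycle):

Sorted edges by weight:
  (1,6) w=1
  (1,8) w=2
  (2,7) w=3
  (5,6) w=3
  (3,5) w=4
  (6,7) w=4
  (7,8) w=4
  (2,5) w=5
  (3,6) w=5
  (1,7) w=6
  (4,5) w=6
  (5,7) w=6
  (6,8) w=6
  (1,4) w=7
  (2,3) w=7
  (2,6) w=8
  (3,8) w=8
  (4,6) w=8
  (4,7) w=8

Add edge (1,6) w=1 -- no cycle. Running total: 1
Add edge (1,8) w=2 -- no cycle. Running total: 3
Add edge (2,7) w=3 -- no cycle. Running total: 6
Add edge (5,6) w=3 -- no cycle. Running total: 9
Add edge (3,5) w=4 -- no cycle. Running total: 13
Add edge (6,7) w=4 -- no cycle. Running total: 17
Skip edge (7,8) w=4 -- would create cycle
Skip edge (2,5) w=5 -- would create cycle
Skip edge (3,6) w=5 -- would create cycle
Skip edge (1,7) w=6 -- would create cycle
Add edge (4,5) w=6 -- no cycle. Running total: 23

MST edges: (1,6,w=1), (1,8,w=2), (2,7,w=3), (5,6,w=3), (3,5,w=4), (6,7,w=4), (4,5,w=6)
Total MST weight: 1 + 2 + 3 + 3 + 4 + 4 + 6 = 23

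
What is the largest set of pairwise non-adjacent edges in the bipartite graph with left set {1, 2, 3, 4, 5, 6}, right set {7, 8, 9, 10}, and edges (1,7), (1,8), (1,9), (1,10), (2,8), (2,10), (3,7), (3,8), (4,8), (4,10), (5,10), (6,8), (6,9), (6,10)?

Step 1: List the neighbors of each left vertex:
  1: 7, 8, 9, 10
  2: 8, 10
  3: 7, 8
  4: 8, 10
  5: 10
  6: 8, 9, 10

Step 2: Greedily match left vertices, then look for augmenting paths:
  Match 1 -- 7
  Match 2 -- 8
  Match 4 -- 10
  Match 6 -- 9
  No augmenting path remains.

Step 3: Verify this is maximum:
  Matching size 4 = min(|L|, |R|) = min(6, 4), which is an upper bound, so this matching is maximum.

Maximum matching: {(1,7), (2,8), (4,10), (6,9)}
Size: 4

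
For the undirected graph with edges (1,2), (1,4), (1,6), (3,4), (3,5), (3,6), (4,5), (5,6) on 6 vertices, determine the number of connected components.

Step 1: Build adjacency list from edges:
  1: 2, 4, 6
  2: 1
  3: 4, 5, 6
  4: 1, 3, 5
  5: 3, 4, 6
  6: 1, 3, 5

Step 2: Run BFS/DFS from vertex 1:
  Visited: {1, 2, 4, 6, 3, 5}
  Reached 6 of 6 vertices

Step 3: All 6 vertices reached from vertex 1, so the graph is connected.
Number of connected components: 1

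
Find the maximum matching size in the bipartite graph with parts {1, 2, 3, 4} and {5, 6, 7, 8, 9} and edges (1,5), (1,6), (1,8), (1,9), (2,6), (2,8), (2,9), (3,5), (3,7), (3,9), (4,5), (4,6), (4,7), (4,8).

Step 1: List the neighbors of each left vertex:
  1: 5, 6, 8, 9
  2: 6, 8, 9
  3: 5, 7, 9
  4: 5, 6, 7, 8

Step 2: Greedily match left vertices, then look for augmenting paths:
  Match 1 -- 5
  Match 2 -- 6
  Match 3 -- 7
  Match 4 -- 8
  No augmenting path remains.

Step 3: Verify this is maximum:
  Matching size 4 = min(|L|, |R|) = min(4, 5), which is an upper bound, so this matching is maximum.

Maximum matching: {(1,5), (2,6), (3,7), (4,8)}
Size: 4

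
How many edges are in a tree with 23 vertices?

A tree on n vertices always has exactly n - 1 edges.
For n = 23: edges = 23 - 1 = 22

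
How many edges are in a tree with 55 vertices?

A tree on n vertices always has exactly n - 1 edges.
For n = 55: edges = 55 - 1 = 54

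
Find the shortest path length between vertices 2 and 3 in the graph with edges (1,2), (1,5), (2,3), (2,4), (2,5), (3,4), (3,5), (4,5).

Step 1: Build adjacency list:
  1: 2, 5
  2: 1, 3, 4, 5
  3: 2, 4, 5
  4: 2, 3, 5
  5: 1, 2, 3, 4

Step 2: BFS from vertex 2 to find shortest path to 3:
  vertex 1 reached at distance 1
  vertex 3 reached at distance 1

Step 3: Shortest path: 2 -> 3
Path length: 1 edge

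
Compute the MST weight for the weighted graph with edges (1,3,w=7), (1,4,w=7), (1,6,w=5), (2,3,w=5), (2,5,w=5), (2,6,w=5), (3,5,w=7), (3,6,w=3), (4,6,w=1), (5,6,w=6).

Apply Kruskal's algorithm (sort edges by weight, add if no cycle):

Sorted edges by weight:
  (4,6) w=1
  (3,6) w=3
  (1,6) w=5
  (2,6) w=5
  (2,5) w=5
  (2,3) w=5
  (5,6) w=6
  (1,3) w=7
  (1,4) w=7
  (3,5) w=7

Add edge (4,6) w=1 -- no cycle. Running total: 1
Add edge (3,6) w=3 -- no cycle. Running total: 4
Add edge (1,6) w=5 -- no cycle. Running total: 9
Add edge (2,6) w=5 -- no cycle. Running total: 14
Add edge (2,5) w=5 -- no cycle. Running total: 19

MST edges: (4,6,w=1), (3,6,w=3), (1,6,w=5), (2,6,w=5), (2,5,w=5)
Total MST weight: 1 + 3 + 5 + 5 + 5 = 19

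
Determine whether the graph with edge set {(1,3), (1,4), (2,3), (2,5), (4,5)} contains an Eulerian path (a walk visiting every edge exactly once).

Step 1: Find the degree of each vertex:
  deg(1) = 2
  deg(2) = 2
  deg(3) = 2
  deg(4) = 2
  deg(5) = 2

Step 2: Count vertices with odd degree:
  All vertices have even degree (0 odd-degree vertices)

Step 3: Apply Euler's theorem:
  - Eulerian circuit exists iff graph is connected and all vertices have even degree
  - Eulerian path exists iff graph is connected and has 0 or 2 odd-degree vertices

Graph is connected with 0 odd-degree vertices.
Both Eulerian circuit and Eulerian path exist.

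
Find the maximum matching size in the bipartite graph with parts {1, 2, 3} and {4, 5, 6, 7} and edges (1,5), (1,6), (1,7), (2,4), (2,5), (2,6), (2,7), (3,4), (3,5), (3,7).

Step 1: List the neighbors of each left vertex:
  1: 5, 6, 7
  2: 4, 5, 6, 7
  3: 4, 5, 7

Step 2: Greedily match left vertices, then look for augmenting paths:
  Match 1 -- 5
  Match 2 -- 4
  Match 3 -- 7
  No augmenting path remains.

Step 3: Verify this is maximum:
  Matching size 3 = min(|L|, |R|) = min(3, 4), which is an upper bound, so this matching is maximum.

Maximum matching: {(1,5), (2,4), (3,7)}
Size: 3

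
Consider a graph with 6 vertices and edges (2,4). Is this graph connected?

Step 1: Build adjacency list from edges:
  1: (none)
  2: 4
  3: (none)
  4: 2
  5: (none)
  6: (none)

Step 2: Run BFS/DFS from vertex 1:
  Visited: {1}
  Reached 1 of 6 vertices

Step 3: Only 1 of 6 vertices reached. Graph is disconnected.
Connected components: {1}, {2, 4}, {3}, {5}, {6}
Answer: No, the graph is not connected (5 components).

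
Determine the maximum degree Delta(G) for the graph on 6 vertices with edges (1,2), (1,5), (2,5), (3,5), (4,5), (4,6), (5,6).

Step 1: Count edges incident to each vertex:
  deg(1) = 2 (neighbors: 2, 5)
  deg(2) = 2 (neighbors: 1, 5)
  deg(3) = 1 (neighbors: 5)
  deg(4) = 2 (neighbors: 5, 6)
  deg(5) = 5 (neighbors: 1, 2, 3, 4, 6)
  deg(6) = 2 (neighbors: 4, 5)

Step 2: Find maximum:
  max(2, 2, 1, 2, 5, 2) = 5 (vertex 5)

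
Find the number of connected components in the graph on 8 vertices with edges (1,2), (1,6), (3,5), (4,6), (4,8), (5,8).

Step 1: Build adjacency list from edges:
  1: 2, 6
  2: 1
  3: 5
  4: 6, 8
  5: 3, 8
  6: 1, 4
  7: (none)
  8: 4, 5

Step 2: Run BFS/DFS from vertex 1:
  Visited: {1, 2, 6, 4, 8, 5, 3}
  Reached 7 of 8 vertices

Step 3: Only 7 of 8 vertices reached. Graph is disconnected.
Connected components: {1, 2, 3, 4, 5, 6, 8}, {7}
Number of connected components: 2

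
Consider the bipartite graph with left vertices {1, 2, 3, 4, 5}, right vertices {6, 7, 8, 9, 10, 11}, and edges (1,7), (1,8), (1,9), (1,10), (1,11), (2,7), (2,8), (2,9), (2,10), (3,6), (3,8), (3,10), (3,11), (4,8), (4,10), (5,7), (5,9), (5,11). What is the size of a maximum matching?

Step 1: List the neighbors of each left vertex:
  1: 7, 8, 9, 10, 11
  2: 7, 8, 9, 10
  3: 6, 8, 10, 11
  4: 8, 10
  5: 7, 9, 11

Step 2: Greedily match left vertices, then look for augmenting paths:
  Match 1 -- 7
  Match 2 -- 8
  Match 3 -- 6
  Match 4 -- 10
  Match 5 -- 9
  No augmenting path remains.

Step 3: Verify this is maximum:
  Matching size 5 = min(|L|, |R|) = min(5, 6), which is an upper bound, so this matching is maximum.

Maximum matching: {(1,7), (2,8), (3,6), (4,10), (5,9)}
Size: 5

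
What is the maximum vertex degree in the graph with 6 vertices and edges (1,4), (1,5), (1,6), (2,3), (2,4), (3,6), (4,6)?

Step 1: Count edges incident to each vertex:
  deg(1) = 3 (neighbors: 4, 5, 6)
  deg(2) = 2 (neighbors: 3, 4)
  deg(3) = 2 (neighbors: 2, 6)
  deg(4) = 3 (neighbors: 1, 2, 6)
  deg(5) = 1 (neighbors: 1)
  deg(6) = 3 (neighbors: 1, 3, 4)

Step 2: Find maximum:
  max(3, 2, 2, 3, 1, 3) = 3 (vertex 1)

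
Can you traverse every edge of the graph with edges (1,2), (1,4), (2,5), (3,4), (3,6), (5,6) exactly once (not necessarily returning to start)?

Step 1: Find the degree of each vertex:
  deg(1) = 2
  deg(2) = 2
  deg(3) = 2
  deg(4) = 2
  deg(5) = 2
  deg(6) = 2

Step 2: Count vertices with odd degree:
  All vertices have even degree (0 odd-degree vertices)

Step 3: Apply Euler's theorem:
  - Eulerian circuit exists iff graph is connected and all vertices have even degree
  - Eulerian path exists iff graph is connected and has 0 or 2 odd-degree vertices

Graph is connected with 0 odd-degree vertices.
Both Eulerian circuit and Eulerian path exist.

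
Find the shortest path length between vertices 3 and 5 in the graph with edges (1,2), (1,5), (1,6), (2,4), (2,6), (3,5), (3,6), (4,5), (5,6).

Step 1: Build adjacency list:
  1: 2, 5, 6
  2: 1, 4, 6
  3: 5, 6
  4: 2, 5
  5: 1, 3, 4, 6
  6: 1, 2, 3, 5

Step 2: BFS from vertex 3 to find shortest path to 5:
  vertex 5 reached at distance 1

Step 3: Shortest path: 3 -> 5
Path length: 1 edge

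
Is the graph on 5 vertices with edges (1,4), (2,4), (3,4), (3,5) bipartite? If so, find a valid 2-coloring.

Step 1: Attempt 2-coloring using BFS:
  Start at vertex 1, assign color 0
  Color vertex 4 with color 1 (neighbor of 1)
  Color vertex 2 with color 0 (neighbor of 4)
  Color vertex 3 with color 0 (neighbor of 4)
  Color vertex 5 with color 1 (neighbor of 3)

Step 2: 2-coloring succeeded. No conflicts found.
  Set A (color 0): {1, 2, 3}
  Set B (color 1): {4, 5}

The graph is bipartite with partition {1, 2, 3}, {4, 5}.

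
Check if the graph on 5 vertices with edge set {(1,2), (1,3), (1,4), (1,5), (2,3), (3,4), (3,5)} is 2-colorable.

Step 1: Attempt 2-coloring using BFS:
  Start at vertex 1, assign color 0
  Color vertex 2 with color 1 (neighbor of 1)
  Color vertex 3 with color 1 (neighbor of 1)
  Color vertex 4 with color 1 (neighbor of 1)
  Color vertex 5 with color 1 (neighbor of 1)

Step 2: Conflict found! Vertices 2 and 3 are adjacent but have the same color.
This means the graph contains an odd cycle.

The graph is NOT bipartite.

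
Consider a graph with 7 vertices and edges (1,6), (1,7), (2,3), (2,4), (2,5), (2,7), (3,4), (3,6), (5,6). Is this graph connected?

Step 1: Build adjacency list from edges:
  1: 6, 7
  2: 3, 4, 5, 7
  3: 2, 4, 6
  4: 2, 3
  5: 2, 6
  6: 1, 3, 5
  7: 1, 2

Step 2: Run BFS/DFS from vertex 1:
  Visited: {1, 6, 7, 3, 5, 2, 4}
  Reached 7 of 7 vertices

Step 3: All 7 vertices reached from vertex 1, so the graph is connected.
Answer: Yes, the graph is connected.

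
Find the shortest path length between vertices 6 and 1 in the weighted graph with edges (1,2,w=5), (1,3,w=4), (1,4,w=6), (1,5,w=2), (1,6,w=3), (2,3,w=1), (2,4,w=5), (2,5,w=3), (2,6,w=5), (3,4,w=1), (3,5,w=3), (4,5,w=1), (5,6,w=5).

Step 1: Build adjacency list with weights:
  1: 2(w=5), 3(w=4), 4(w=6), 5(w=2), 6(w=3)
  2: 1(w=5), 3(w=1), 4(w=5), 5(w=3), 6(w=5)
  3: 1(w=4), 2(w=1), 4(w=1), 5(w=3)
  4: 1(w=6), 2(w=5), 3(w=1), 5(w=1)
  5: 1(w=2), 2(w=3), 3(w=3), 4(w=1), 6(w=5)
  6: 1(w=3), 2(w=5), 5(w=5)

Step 2: Apply Dijkstra's algorithm from vertex 6:
  Visit vertex 6 (distance=0)
    Update dist[1] = 3
    Update dist[2] = 5
    Update dist[5] = 5
  Visit vertex 1 (distance=3)
    Update dist[3] = 7
    Update dist[4] = 9

Step 3: Shortest path: 6 -> 1
Total weight: 3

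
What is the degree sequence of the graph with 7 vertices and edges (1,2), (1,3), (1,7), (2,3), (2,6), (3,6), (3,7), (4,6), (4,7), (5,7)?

Step 1: Count edges incident to each vertex:
  deg(1) = 3 (neighbors: 2, 3, 7)
  deg(2) = 3 (neighbors: 1, 3, 6)
  deg(3) = 4 (neighbors: 1, 2, 6, 7)
  deg(4) = 2 (neighbors: 6, 7)
  deg(5) = 1 (neighbors: 7)
  deg(6) = 3 (neighbors: 2, 3, 4)
  deg(7) = 4 (neighbors: 1, 3, 4, 5)

Step 2: Sort degrees in non-increasing order:
  Degrees: [3, 3, 4, 2, 1, 3, 4] -> sorted: [4, 4, 3, 3, 3, 2, 1]

Degree sequence: [4, 4, 3, 3, 3, 2, 1]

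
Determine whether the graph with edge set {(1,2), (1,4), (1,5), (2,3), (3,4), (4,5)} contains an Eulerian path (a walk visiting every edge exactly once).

Step 1: Find the degree of each vertex:
  deg(1) = 3
  deg(2) = 2
  deg(3) = 2
  deg(4) = 3
  deg(5) = 2

Step 2: Count vertices with odd degree:
  Odd-degree vertices: 1, 4 (2 total)

Step 3: Apply Euler's theorem:
  - Eulerian circuit exists iff graph is connected and all vertices have even degree
  - Eulerian path exists iff graph is connected and has 0 or 2 odd-degree vertices

Graph is connected with exactly 2 odd-degree vertices (1, 4).
Eulerian path exists (starting and ending at the odd-degree vertices), but no Eulerian circuit.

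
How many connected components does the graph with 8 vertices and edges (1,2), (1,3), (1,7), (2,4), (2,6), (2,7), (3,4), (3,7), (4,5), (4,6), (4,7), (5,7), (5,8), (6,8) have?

Step 1: Build adjacency list from edges:
  1: 2, 3, 7
  2: 1, 4, 6, 7
  3: 1, 4, 7
  4: 2, 3, 5, 6, 7
  5: 4, 7, 8
  6: 2, 4, 8
  7: 1, 2, 3, 4, 5
  8: 5, 6

Step 2: Run BFS/DFS from vertex 1:
  Visited: {1, 2, 3, 7, 4, 6, 5, 8}
  Reached 8 of 8 vertices

Step 3: All 8 vertices reached from vertex 1, so the graph is connected.
Number of connected components: 1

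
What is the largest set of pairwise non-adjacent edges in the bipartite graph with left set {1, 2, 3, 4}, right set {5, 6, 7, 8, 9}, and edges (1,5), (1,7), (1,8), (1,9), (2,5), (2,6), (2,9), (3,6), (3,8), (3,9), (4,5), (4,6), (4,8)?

Step 1: List the neighbors of each left vertex:
  1: 5, 7, 8, 9
  2: 5, 6, 9
  3: 6, 8, 9
  4: 5, 6, 8

Step 2: Greedily match left vertices, then look for augmenting paths:
  Match 1 -- 7
  Match 2 -- 6
  Match 3 -- 8
  Match 4 -- 5
  No augmenting path remains.

Step 3: Verify this is maximum:
  Matching size 4 = min(|L|, |R|) = min(4, 5), which is an upper bound, so this matching is maximum.

Maximum matching: {(1,7), (2,6), (3,8), (4,5)}
Size: 4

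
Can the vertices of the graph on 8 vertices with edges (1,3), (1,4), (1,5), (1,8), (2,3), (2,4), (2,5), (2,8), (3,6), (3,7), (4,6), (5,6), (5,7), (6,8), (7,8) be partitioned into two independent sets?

Step 1: Attempt 2-coloring using BFS:
  Start at vertex 1, assign color 0
  Color vertex 3 with color 1 (neighbor of 1)
  Color vertex 4 with color 1 (neighbor of 1)
  Color vertex 5 with color 1 (neighbor of 1)
  Color vertex 8 with color 1 (neighbor of 1)
  Color vertex 2 with color 0 (neighbor of 3)
  Color vertex 6 with color 0 (neighbor of 3)
  Color vertex 7 with color 0 (neighbor of 3)

Step 2: 2-coloring succeeded. No conflicts found.
  Set A (color 0): {1, 2, 6, 7}
  Set B (color 1): {3, 4, 5, 8}

The graph is bipartite with partition {1, 2, 6, 7}, {3, 4, 5, 8}.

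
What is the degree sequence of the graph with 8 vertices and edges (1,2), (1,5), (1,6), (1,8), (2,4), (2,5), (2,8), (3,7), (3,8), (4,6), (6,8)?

Step 1: Count edges incident to each vertex:
  deg(1) = 4 (neighbors: 2, 5, 6, 8)
  deg(2) = 4 (neighbors: 1, 4, 5, 8)
  deg(3) = 2 (neighbors: 7, 8)
  deg(4) = 2 (neighbors: 2, 6)
  deg(5) = 2 (neighbors: 1, 2)
  deg(6) = 3 (neighbors: 1, 4, 8)
  deg(7) = 1 (neighbors: 3)
  deg(8) = 4 (neighbors: 1, 2, 3, 6)

Step 2: Sort degrees in non-increasing order:
  Degrees: [4, 4, 2, 2, 2, 3, 1, 4] -> sorted: [4, 4, 4, 3, 2, 2, 2, 1]

Degree sequence: [4, 4, 4, 3, 2, 2, 2, 1]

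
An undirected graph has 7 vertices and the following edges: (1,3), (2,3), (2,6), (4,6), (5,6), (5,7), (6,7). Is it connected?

Step 1: Build adjacency list from edges:
  1: 3
  2: 3, 6
  3: 1, 2
  4: 6
  5: 6, 7
  6: 2, 4, 5, 7
  7: 5, 6

Step 2: Run BFS/DFS from vertex 1:
  Visited: {1, 3, 2, 6, 4, 5, 7}
  Reached 7 of 7 vertices

Step 3: All 7 vertices reached from vertex 1, so the graph is connected.
Answer: Yes, the graph is connected.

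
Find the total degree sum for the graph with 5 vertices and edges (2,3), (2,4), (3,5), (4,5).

Step 1: Count edges incident to each vertex:
  deg(1) = 0 (neighbors: none)
  deg(2) = 2 (neighbors: 3, 4)
  deg(3) = 2 (neighbors: 2, 5)
  deg(4) = 2 (neighbors: 2, 5)
  deg(5) = 2 (neighbors: 3, 4)

Step 2: Sum all degrees:
  0 + 2 + 2 + 2 + 2 = 8

Verification: sum of degrees = 2 * |E| = 2 * 4 = 8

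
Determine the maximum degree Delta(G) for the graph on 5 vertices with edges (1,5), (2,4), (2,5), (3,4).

Step 1: Count edges incident to each vertex:
  deg(1) = 1 (neighbors: 5)
  deg(2) = 2 (neighbors: 4, 5)
  deg(3) = 1 (neighbors: 4)
  deg(4) = 2 (neighbors: 2, 3)
  deg(5) = 2 (neighbors: 1, 2)

Step 2: Find maximum:
  max(1, 2, 1, 2, 2) = 2 (vertex 2)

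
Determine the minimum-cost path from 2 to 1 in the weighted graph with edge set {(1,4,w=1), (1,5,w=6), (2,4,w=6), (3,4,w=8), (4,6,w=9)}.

Step 1: Build adjacency list with weights:
  1: 4(w=1), 5(w=6)
  2: 4(w=6)
  3: 4(w=8)
  4: 1(w=1), 2(w=6), 3(w=8), 6(w=9)
  5: 1(w=6)
  6: 4(w=9)

Step 2: Apply Dijkstra's algorithm from vertex 2:
  Visit vertex 2 (distance=0)
    Update dist[4] = 6
  Visit vertex 4 (distance=6)
    Update dist[1] = 7
    Update dist[3] = 14
    Update dist[6] = 15
  Visit vertex 1 (distance=7)
    Update dist[5] = 13

Step 3: Shortest path: 2 -> 4 -> 1
Total weight: 6 + 1 = 7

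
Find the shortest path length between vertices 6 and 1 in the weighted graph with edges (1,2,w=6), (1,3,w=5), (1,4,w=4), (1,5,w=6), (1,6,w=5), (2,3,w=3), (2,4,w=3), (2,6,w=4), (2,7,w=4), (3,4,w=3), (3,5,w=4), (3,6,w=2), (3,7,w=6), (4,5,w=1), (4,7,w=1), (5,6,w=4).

Step 1: Build adjacency list with weights:
  1: 2(w=6), 3(w=5), 4(w=4), 5(w=6), 6(w=5)
  2: 1(w=6), 3(w=3), 4(w=3), 6(w=4), 7(w=4)
  3: 1(w=5), 2(w=3), 4(w=3), 5(w=4), 6(w=2), 7(w=6)
  4: 1(w=4), 2(w=3), 3(w=3), 5(w=1), 7(w=1)
  5: 1(w=6), 3(w=4), 4(w=1), 6(w=4)
  6: 1(w=5), 2(w=4), 3(w=2), 5(w=4)
  7: 2(w=4), 3(w=6), 4(w=1)

Step 2: Apply Dijkstra's algorithm from vertex 6:
  Visit vertex 6 (distance=0)
    Update dist[1] = 5
    Update dist[2] = 4
    Update dist[3] = 2
    Update dist[5] = 4
  Visit vertex 3 (distance=2)
    Update dist[4] = 5
    Update dist[7] = 8
  Visit vertex 2 (distance=4)
  Visit vertex 5 (distance=4)
  Visit vertex 1 (distance=5)

Step 3: Shortest path: 6 -> 1
Total weight: 5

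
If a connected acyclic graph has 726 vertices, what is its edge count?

A tree on n vertices always has exactly n - 1 edges.
For n = 726: edges = 726 - 1 = 725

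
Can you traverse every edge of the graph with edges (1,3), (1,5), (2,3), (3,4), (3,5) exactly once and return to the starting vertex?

Step 1: Find the degree of each vertex:
  deg(1) = 2
  deg(2) = 1
  deg(3) = 4
  deg(4) = 1
  deg(5) = 2

Step 2: Count vertices with odd degree:
  Odd-degree vertices: 2, 4 (2 total)

Step 3: Apply Euler's theorem:
  - Eulerian circuit exists iff graph is connected and all vertices have even degree
  - Eulerian path exists iff graph is connected and has 0 or 2 odd-degree vertices

Graph is connected with exactly 2 odd-degree vertices (2, 4).
Eulerian path exists (starting and ending at the odd-degree vertices), but no Eulerian circuit.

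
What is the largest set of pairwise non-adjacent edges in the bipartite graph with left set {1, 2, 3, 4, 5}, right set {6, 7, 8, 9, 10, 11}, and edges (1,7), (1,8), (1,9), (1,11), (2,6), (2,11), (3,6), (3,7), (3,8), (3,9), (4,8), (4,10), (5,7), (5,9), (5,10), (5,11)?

Step 1: List the neighbors of each left vertex:
  1: 7, 8, 9, 11
  2: 6, 11
  3: 6, 7, 8, 9
  4: 8, 10
  5: 7, 9, 10, 11

Step 2: Greedily match left vertices, then look for augmenting paths:
  Match 1 -- 7
  Match 2 -- 6
  Match 3 -- 8
  Match 4 -- 10
  Match 5 -- 9
  No augmenting path remains.

Step 3: Verify this is maximum:
  Matching size 5 = min(|L|, |R|) = min(5, 6), which is an upper bound, so this matching is maximum.

Maximum matching: {(1,7), (2,6), (3,8), (4,10), (5,9)}
Size: 5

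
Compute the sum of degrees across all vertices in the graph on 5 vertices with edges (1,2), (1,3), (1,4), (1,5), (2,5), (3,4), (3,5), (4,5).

Step 1: Count edges incident to each vertex:
  deg(1) = 4 (neighbors: 2, 3, 4, 5)
  deg(2) = 2 (neighbors: 1, 5)
  deg(3) = 3 (neighbors: 1, 4, 5)
  deg(4) = 3 (neighbors: 1, 3, 5)
  deg(5) = 4 (neighbors: 1, 2, 3, 4)

Step 2: Sum all degrees:
  4 + 2 + 3 + 3 + 4 = 16

Verification: sum of degrees = 2 * |E| = 2 * 8 = 16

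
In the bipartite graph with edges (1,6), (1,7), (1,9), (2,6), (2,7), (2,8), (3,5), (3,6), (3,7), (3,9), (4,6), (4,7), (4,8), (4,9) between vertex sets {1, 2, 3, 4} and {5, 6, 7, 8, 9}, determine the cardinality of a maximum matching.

Step 1: List the neighbors of each left vertex:
  1: 6, 7, 9
  2: 6, 7, 8
  3: 5, 6, 7, 9
  4: 6, 7, 8, 9

Step 2: Greedily match left vertices, then look for augmenting paths:
  Match 1 -- 6
  Match 2 -- 7
  Match 3 -- 5
  Match 4 -- 8
  No augmenting path remains.

Step 3: Verify this is maximum:
  Matching size 4 = min(|L|, |R|) = min(4, 5), which is an upper bound, so this matching is maximum.

Maximum matching: {(1,6), (2,7), (3,5), (4,8)}
Size: 4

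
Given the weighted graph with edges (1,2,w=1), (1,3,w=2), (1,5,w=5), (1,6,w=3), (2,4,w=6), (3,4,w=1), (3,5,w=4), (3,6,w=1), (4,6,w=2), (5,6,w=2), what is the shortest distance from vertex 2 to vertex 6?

Step 1: Build adjacency list with weights:
  1: 2(w=1), 3(w=2), 5(w=5), 6(w=3)
  2: 1(w=1), 4(w=6)
  3: 1(w=2), 4(w=1), 5(w=4), 6(w=1)
  4: 2(w=6), 3(w=1), 6(w=2)
  5: 1(w=5), 3(w=4), 6(w=2)
  6: 1(w=3), 3(w=1), 4(w=2), 5(w=2)

Step 2: Apply Dijkstra's algorithm from vertex 2:
  Visit vertex 2 (distance=0)
    Update dist[1] = 1
    Update dist[4] = 6
  Visit vertex 1 (distance=1)
    Update dist[3] = 3
    Update dist[5] = 6
    Update dist[6] = 4
  Visit vertex 3 (distance=3)
    Update dist[4] = 4
  Visit vertex 4 (distance=4)
  Visit vertex 6 (distance=4)

Step 3: Shortest path: 2 -> 1 -> 6
Total weight: 1 + 3 = 4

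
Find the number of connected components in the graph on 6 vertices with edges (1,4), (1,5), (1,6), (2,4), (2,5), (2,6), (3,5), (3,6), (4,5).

Step 1: Build adjacency list from edges:
  1: 4, 5, 6
  2: 4, 5, 6
  3: 5, 6
  4: 1, 2, 5
  5: 1, 2, 3, 4
  6: 1, 2, 3

Step 2: Run BFS/DFS from vertex 1:
  Visited: {1, 4, 5, 6, 2, 3}
  Reached 6 of 6 vertices

Step 3: All 6 vertices reached from vertex 1, so the graph is connected.
Number of connected components: 1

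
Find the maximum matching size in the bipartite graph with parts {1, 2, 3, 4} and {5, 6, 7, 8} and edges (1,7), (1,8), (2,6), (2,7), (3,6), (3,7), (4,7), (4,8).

Step 1: List the neighbors of each left vertex:
  1: 7, 8
  2: 6, 7
  3: 6, 7
  4: 7, 8

Step 2: Greedily match left vertices, then look for augmenting paths:
  Match 1 -- 7
  Match 2 -- 6
  Match 4 -- 8
  No augmenting path remains.

Step 3: Verify this is maximum:
  Matching has size 3. The vertex set {6, 7, 8} covers every edge and has size 3; any matching has at most one edge per cover vertex, so 3 is maximum (König's theorem).

Maximum matching: {(1,7), (2,6), (4,8)}
Size: 3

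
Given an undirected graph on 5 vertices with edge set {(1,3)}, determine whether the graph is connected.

Step 1: Build adjacency list from edges:
  1: 3
  2: (none)
  3: 1
  4: (none)
  5: (none)

Step 2: Run BFS/DFS from vertex 1:
  Visited: {1, 3}
  Reached 2 of 5 vertices

Step 3: Only 2 of 5 vertices reached. Graph is disconnected.
Connected components: {1, 3}, {2}, {4}, {5}
Answer: No, the graph is not connected (4 components).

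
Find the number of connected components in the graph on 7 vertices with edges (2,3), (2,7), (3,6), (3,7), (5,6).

Step 1: Build adjacency list from edges:
  1: (none)
  2: 3, 7
  3: 2, 6, 7
  4: (none)
  5: 6
  6: 3, 5
  7: 2, 3

Step 2: Run BFS/DFS from vertex 1:
  Visited: {1}
  Reached 1 of 7 vertices

Step 3: Only 1 of 7 vertices reached. Graph is disconnected.
Connected components: {1}, {2, 3, 5, 6, 7}, {4}
Number of connected components: 3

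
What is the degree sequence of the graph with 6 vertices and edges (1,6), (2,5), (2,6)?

Step 1: Count edges incident to each vertex:
  deg(1) = 1 (neighbors: 6)
  deg(2) = 2 (neighbors: 5, 6)
  deg(3) = 0 (neighbors: none)
  deg(4) = 0 (neighbors: none)
  deg(5) = 1 (neighbors: 2)
  deg(6) = 2 (neighbors: 1, 2)

Step 2: Sort degrees in non-increasing order:
  Degrees: [1, 2, 0, 0, 1, 2] -> sorted: [2, 2, 1, 1, 0, 0]

Degree sequence: [2, 2, 1, 1, 0, 0]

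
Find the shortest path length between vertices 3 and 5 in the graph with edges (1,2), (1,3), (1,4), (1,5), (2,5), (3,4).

Step 1: Build adjacency list:
  1: 2, 3, 4, 5
  2: 1, 5
  3: 1, 4
  4: 1, 3
  5: 1, 2

Step 2: BFS from vertex 3 to find shortest path to 5:
  vertex 1 reached at distance 1
  vertex 4 reached at distance 1
  vertex 2 reached at distance 2
  vertex 5 reached at distance 2

Step 3: Shortest path: 3 -> 1 -> 5
Path length: 2 edges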